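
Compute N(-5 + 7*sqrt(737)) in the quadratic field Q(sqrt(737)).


N(a + b*sqrt(d)) = a^2 - d*b^2
= (-5)^2 - (737)*(7)^2
= 25 - 36113
= -36088

-36088


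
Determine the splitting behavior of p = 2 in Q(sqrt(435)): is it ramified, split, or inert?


K = Q(sqrt(435)). Since d mod 4 = 3, disc(K) = 1740.
Check p | disc: 1740 mod 2 = 0.
p divides disc, so p ramifies: (p) = P^2 with e=2, f=1, g=1.
Therefore p is ramified.

ramified


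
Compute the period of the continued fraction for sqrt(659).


Run the CF algorithm for sqrt(659).
a_0 = floor(sqrt(659)) = 25; set m_0=0, q_0=1.
Recurrence: m' = q*a - m,  q' = (d - m'^2)/q,  a' = floor((a_0 + m')/q').
  step 1: m=25, q=34, a=1
  step 2: m=9, q=17, a=2
  step 3: m=25, q=2, a=25
  step 4: m=25, q=17, a=2
  step 5: m=9, q=34, a=1
  step 6: m=25, q=1, a=50
a_6 = 2*a_0 = 50, so the period closes here.
sqrt(659) = [25; 1, 2, 25, 2, 1, 50]
Period length = 6

6


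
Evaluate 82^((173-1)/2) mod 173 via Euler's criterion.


p = 173 is prime and the exponent is (p-1)/2 = 86, so by Euler's criterion 82^86 = (82/173) = +1 or -1 mod 173.
Compute by square-and-multiply:
  86 = 64 + 16 + 4 + 2 (binary 1010110)
  Repeated squaring mod 173: 82^1 = 82, 82^2 = 150, 82^4 = 10, 82^8 = 100, 82^16 = 139, 82^32 = 118, 82^64 = 84
  82^86 = 82^64 * 82^16 * 82^4 * 82^2 = 84 * 139 * 10 * 150 mod 173
    84 * 139 = 11676 = 85 mod 173
    85 * 10 = 850 = 158 mod 173
    158 * 150 = 23700 = 172 mod 173
  82^86 = 172 mod 173
Result 172 = p - 1 = -1 mod 173: 82 is a quadratic non-residue mod 173. As a residue in [0, p-1] the value is 172.
82^86 mod 173 = 172

172


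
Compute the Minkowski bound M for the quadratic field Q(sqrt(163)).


d = 163, d mod 4 = 3, so disc(K) = 4d = 652; |disc(K)| = 652
Real quadratic field, so n = 2, s = r2 = 0, r1 = 2
M = (n!/n^n) * (4/pi)^s * sqrt(|disc(K)|) = (2!/2^2) * (4/pi)^0 * sqrt(652)
= 0.5 * 1.000000 * 25.534291
= 12.7671

12.7671


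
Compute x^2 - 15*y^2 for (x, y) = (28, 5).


x^2 - d*y^2
= 28^2 - 15*5^2
= 784 - 375
= 409

409


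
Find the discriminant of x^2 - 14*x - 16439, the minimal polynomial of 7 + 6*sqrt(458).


The element 7 + 6*sqrt(458) has minimal polynomial:
x^2 - 14*x - 16439
Discriminant = (-14)^2 - 4*(-16439)
= 196 + 65756
= 65952

65952


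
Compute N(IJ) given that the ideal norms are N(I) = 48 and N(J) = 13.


N(IJ) = N(I) * N(J)
= 48 * 13
= 624

624


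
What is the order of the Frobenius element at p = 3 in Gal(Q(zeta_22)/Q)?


The Frobenius at p in Gal(Q(zeta_n)/Q) = (Z/nZ)* is the class of p, so its order is ord_22(3), the smallest k >= 1 with 3^k = 1 mod 22.
n = 22 = 2 * 11, phi(22) = 10; the order divides phi(n).
Divisors of 10: 1, 2, 5, 10
Repeated squaring mod 22: 3^1 = 3, 3^2 = 9, 3^4 = 15, 3^8 = 5
Test divisors in increasing order:
  k=1: 3^1 = 3 mod 22
  k=2: 3^2 = 9 mod 22
  k=5: 3^5 = 15 * 3 = 1 mod 22  <- first divisor giving 1
Order = 5

5


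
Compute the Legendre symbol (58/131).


p = 131 is prime, so compute (58/131) with the reciprocity algorithm (Jacobi-symbol steps: pull out 2s via (2/n), flip via reciprocity, reduce):
  pull out 2: (2/131) = -1  (since 131 mod 8 = 3)
  reciprocity: (29/131) -> +(131/29)
  reduce: (15/29)
  reciprocity: (15/29) -> +(29/15)
  reduce: (14/15)
  pull out 2: (2/15) = +1  (since 15 mod 8 = 7)
  reciprocity: (7/15) -> -(15/7)
  reduce: (1/7)
  (1/7) = 1
Product of signs = 1
(58/131) = 1

1


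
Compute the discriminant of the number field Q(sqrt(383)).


For K = Q(sqrt(d)) with d squarefree: disc(K) = d if d = 1 mod 4, and disc(K) = 4d if d = 2 or 3 mod 4.
Here d = 383, and d mod 4 = 3.
d = 3 mod 4, not 1 (O_K = Z[sqrt(d)]), so disc(K) = 4d = 4 * (383) = 1532

1532


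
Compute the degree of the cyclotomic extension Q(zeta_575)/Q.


The degree equals Euler's totient phi(575).
575 = 5^2 * 23
phi(575) = 440

440


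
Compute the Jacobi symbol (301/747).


Compute (301/747) via quadratic reciprocity:
  reciprocity: (301/747) -> +(747/301)
  reduce: (145/301)
  reciprocity: (145/301) -> +(301/145)
  reduce: (11/145)
  reciprocity: (11/145) -> +(145/11)
  reduce: (2/11)
  pull out 2: (2/11) = -1  (since 11 mod 8 = 3)
  (1/11) = 1
Product of signs = -1

-1


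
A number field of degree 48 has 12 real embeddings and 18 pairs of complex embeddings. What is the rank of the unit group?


By Dirichlet's unit theorem:
rank = r1 + r2 - 1
= 12 + 18 - 1
= 29

29


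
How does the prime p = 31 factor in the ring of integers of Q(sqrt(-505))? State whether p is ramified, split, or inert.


K = Q(sqrt(-505)). Since d mod 4 = 3, disc(K) = -2020.
Check p | disc: -2020 mod 31 = 26.
p does not divide disc. Compute Legendre symbol (d/p):
22^((31-1)/2) mod 31 = -1
(d/p) = -1, so p is inert: (p) stays prime with e=1, f=2, g=1.
Therefore p is inert.

inert


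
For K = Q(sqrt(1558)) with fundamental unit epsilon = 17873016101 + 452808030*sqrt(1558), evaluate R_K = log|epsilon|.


epsilon = 17873016101 + 452808030*sqrt(1558)
= 3.5746e+10
R = ln(3.5746e+10)
= 24.2997

24.2997


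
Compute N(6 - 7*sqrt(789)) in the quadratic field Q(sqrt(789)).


N(a + b*sqrt(d)) = a^2 - d*b^2
= (6)^2 - (789)*(-7)^2
= 36 - 38661
= -38625

-38625


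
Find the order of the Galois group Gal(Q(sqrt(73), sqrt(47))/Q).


The 2 square roots of distinct primes are multiplicatively independent over Q,
so [K:Q] = 2^2 and Gal(K/Q) is isomorphic to (Z/2Z)^2.
|Gal| = 2^2 = 4

4


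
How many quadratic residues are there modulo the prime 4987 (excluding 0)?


For prime p, the number of non-zero quadratic residues is (p-1)/2.
= (4987-1)/2
= 2493

2493


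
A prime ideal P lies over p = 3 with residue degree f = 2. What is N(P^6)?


N(P^a) = p^(a*f)
= 3^(6*2)
= 3^12
= 531441

531441


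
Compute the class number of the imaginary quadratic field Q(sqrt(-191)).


K = Q(sqrt(-191)). d mod 4 = 1, so D = disc(K) = d = -191
h(K) equals the number of primitive reduced positive-definite forms (a, b, c) = a*x^2 + b*x*y + c*y^2 with b^2 - 4ac = D,
where reduced means |b| <= a <= c, with b >= 0 whenever |b| = a or a = c, and primitive means gcd(a, b, c) = 1.
Reduced forces 3a^2 <= |D| = 191, so 1 <= a <= 7; b must have the parity of D, and c = (b^2 - D)/(4a) must be an integer >= a.
Enumerate a = 1..7, b in [-a, a]:
  a=1: (1, 1, 48)  [1]
  a=2: (2, -1, 24), (2, 1, 24)  [2]
  a=3: (3, -1, 16), (3, 1, 16)  [2]
  a=4: (4, -1, 12), (4, 1, 12)  [2]
  a=5: (5, -3, 10), (5, 3, 10)  [2]
  a=6: (6, -5, 9), (6, -1, 8), (6, 1, 8), (6, 5, 9)  [4]
  a=7: none
Total reduced forms: 1 + 2 + 2 + 2 + 2 + 4 = 13
h = 13

13


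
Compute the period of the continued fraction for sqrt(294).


Run the CF algorithm for sqrt(294).
a_0 = floor(sqrt(294)) = 17; set m_0=0, q_0=1.
Recurrence: m' = q*a - m,  q' = (d - m'^2)/q,  a' = floor((a_0 + m')/q').
  step 1: m=17, q=5, a=6
  step 2: m=13, q=25, a=1
  step 3: m=12, q=6, a=4
  step 4: m=12, q=25, a=1
  step 5: m=13, q=5, a=6
  step 6: m=17, q=1, a=34
a_6 = 2*a_0 = 34, so the period closes here.
sqrt(294) = [17; 6, 1, 4, 1, 6, 34]
Period length = 6

6


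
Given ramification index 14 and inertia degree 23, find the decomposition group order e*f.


|D_P| = e * f
= 14 * 23
= 322

322


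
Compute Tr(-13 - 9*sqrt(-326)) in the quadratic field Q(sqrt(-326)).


Tr(a + b*sqrt(d)) = (a + b*sqrt(d)) + (a - b*sqrt(d)) = 2a
= 2 * (-13)
= -26

-26


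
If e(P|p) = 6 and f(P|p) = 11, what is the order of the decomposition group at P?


|D_P| = e * f
= 6 * 11
= 66

66


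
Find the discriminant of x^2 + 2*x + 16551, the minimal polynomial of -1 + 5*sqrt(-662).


The element -1 + 5*sqrt(-662) has minimal polynomial:
x^2 + 2*x + 16551
Discriminant = (2)^2 - 4*(16551)
= 4 - 66204
= -66200

-66200


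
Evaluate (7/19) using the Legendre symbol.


p = 19 is prime, so compute (7/19) with the reciprocity algorithm (Jacobi-symbol steps: pull out 2s via (2/n), flip via reciprocity, reduce):
  reciprocity: (7/19) -> -(19/7)
  reduce: (5/7)
  reciprocity: (5/7) -> +(7/5)
  reduce: (2/5)
  pull out 2: (2/5) = -1  (since 5 mod 8 = 5)
  (1/5) = 1
Product of signs = 1
(7/19) = 1

1


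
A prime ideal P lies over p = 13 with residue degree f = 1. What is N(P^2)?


N(P^a) = p^(a*f)
= 13^(2*1)
= 13^2
= 169

169


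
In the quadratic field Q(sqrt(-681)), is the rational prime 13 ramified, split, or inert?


K = Q(sqrt(-681)). Since d mod 4 = 3, disc(K) = -2724.
Check p | disc: -2724 mod 13 = 6.
p does not divide disc. Compute Legendre symbol (d/p):
8^((13-1)/2) mod 13 = -1
(d/p) = -1, so p is inert: (p) stays prime with e=1, f=2, g=1.
Therefore p is inert.

inert


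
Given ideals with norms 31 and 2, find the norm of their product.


N(IJ) = N(I) * N(J)
= 31 * 2
= 62

62


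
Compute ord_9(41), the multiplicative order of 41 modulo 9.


We want ord_9(41), the smallest k >= 1 with 41^k = 1 mod 9.
n = 9 = 3^2, phi(9) = 6; the order divides phi(n).
Divisors of 6: 1, 2, 3, 6
Repeated squaring mod 9: 41^1 = 5, 41^2 = 7, 41^4 = 4
Test divisors in increasing order:
  k=1: 41^1 = 5 mod 9
  k=2: 41^2 = 7 mod 9
  k=3: 41^3 = 7 * 5 = 8 mod 9
  k=6: 41^6 = 4 * 7 = 1 mod 9  <- first divisor giving 1
Order = 6

6


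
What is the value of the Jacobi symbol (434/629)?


Compute (434/629) via quadratic reciprocity:
  pull out 2: (2/629) = -1  (since 629 mod 8 = 5)
  reciprocity: (217/629) -> +(629/217)
  reduce: (195/217)
  reciprocity: (195/217) -> +(217/195)
  reduce: (22/195)
  pull out 2: (2/195) = -1  (since 195 mod 8 = 3)
  reciprocity: (11/195) -> -(195/11)
  reduce: (8/11)
  pull out 2: (2/11) = -1  (since 11 mod 8 = 3)
  pull out 2: (2/11) = -1  (since 11 mod 8 = 3)
  pull out 2: (2/11) = -1  (since 11 mod 8 = 3)
  (1/11) = 1
Product of signs = 1

1


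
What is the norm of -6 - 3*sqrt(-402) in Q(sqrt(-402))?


N(a + b*sqrt(d)) = a^2 - d*b^2
= (-6)^2 - (-402)*(-3)^2
= 36 + 3618
= 3654

3654


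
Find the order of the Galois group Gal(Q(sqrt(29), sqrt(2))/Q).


The 2 square roots of distinct primes are multiplicatively independent over Q,
so [K:Q] = 2^2 and Gal(K/Q) is isomorphic to (Z/2Z)^2.
|Gal| = 2^2 = 4

4


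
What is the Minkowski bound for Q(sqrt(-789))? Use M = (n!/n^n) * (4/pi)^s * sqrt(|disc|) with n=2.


d = -789, d mod 4 = 3, so disc(K) = 4d = -3156; |disc(K)| = 3156
Imaginary quadratic field, so n = 2, s = r2 = 1, r1 = 0
M = (n!/n^n) * (4/pi)^s * sqrt(|disc(K)|) = (2!/2^2) * (4/pi)^1 * sqrt(3156)
= 0.5 * 1.273240 * 56.178288
= 35.7642

35.7642


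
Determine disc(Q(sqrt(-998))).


For K = Q(sqrt(d)) with d squarefree: disc(K) = d if d = 1 mod 4, and disc(K) = 4d if d = 2 or 3 mod 4.
Here d = -998, and d mod 4 = 2.
d = 2 mod 4, not 1 (O_K = Z[sqrt(d)]), so disc(K) = 4d = 4 * (-998) = -3992

-3992


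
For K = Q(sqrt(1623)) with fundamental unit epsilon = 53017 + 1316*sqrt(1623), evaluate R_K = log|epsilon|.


epsilon = 53017 + 1316*sqrt(1623)
= 106034.0000
R = ln(106034.0000)
= 11.5715

11.5715


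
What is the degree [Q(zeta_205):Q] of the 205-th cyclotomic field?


The degree equals Euler's totient phi(205).
205 = 5 * 41
phi(205) = 160

160


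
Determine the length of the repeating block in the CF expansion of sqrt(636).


Run the CF algorithm for sqrt(636).
a_0 = floor(sqrt(636)) = 25; set m_0=0, q_0=1.
Recurrence: m' = q*a - m,  q' = (d - m'^2)/q,  a' = floor((a_0 + m')/q').
  step 1: m=25, q=11, a=4
  step 2: m=19, q=25, a=1
  step 3: m=6, q=24, a=1
  step 4: m=18, q=13, a=3
  step 5: m=21, q=15, a=3
  step 6: m=24, q=4, a=12
  step 7: m=24, q=15, a=3
  step 8: m=21, q=13, a=3
  step 9: m=18, q=24, a=1
  step 10: m=6, q=25, a=1
  step 11: m=19, q=11, a=4
  step 12: m=25, q=1, a=50
a_12 = 2*a_0 = 50, so the period closes here.
sqrt(636) = [25; 4, 1, 1, 3, 3, 12, 3, 3, 1, 1, 4, 50]
Period length = 12

12


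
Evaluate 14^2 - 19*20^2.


x^2 - d*y^2
= 14^2 - 19*20^2
= 196 - 7600
= -7404

-7404


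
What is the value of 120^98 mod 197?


p = 197 is prime and the exponent is (p-1)/2 = 98, so by Euler's criterion 120^98 = (120/197) = +1 or -1 mod 197.
Compute by square-and-multiply:
  98 = 64 + 32 + 2 (binary 1100010)
  Repeated squaring mod 197: 120^1 = 120, 120^2 = 19, 120^4 = 164, 120^8 = 104, 120^16 = 178, 120^32 = 164, 120^64 = 104
  120^98 = 120^64 * 120^32 * 120^2 = 104 * 164 * 19 mod 197
    104 * 164 = 17056 = 114 mod 197
    114 * 19 = 2166 = 196 mod 197
  120^98 = 196 mod 197
Result 196 = p - 1 = -1 mod 197: 120 is a quadratic non-residue mod 197. As a residue in [0, p-1] the value is 196.
120^98 mod 197 = 196

196


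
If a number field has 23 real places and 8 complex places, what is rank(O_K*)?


By Dirichlet's unit theorem:
rank = r1 + r2 - 1
= 23 + 8 - 1
= 30

30


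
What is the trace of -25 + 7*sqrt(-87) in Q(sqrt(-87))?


Tr(a + b*sqrt(d)) = (a + b*sqrt(d)) + (a - b*sqrt(d)) = 2a
= 2 * (-25)
= -50

-50


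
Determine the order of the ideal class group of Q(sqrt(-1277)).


K = Q(sqrt(-1277)). d mod 4 = 3, so D = disc(K) = 4d = -5108
h(K) equals the number of primitive reduced positive-definite forms (a, b, c) = a*x^2 + b*x*y + c*y^2 with b^2 - 4ac = D,
where reduced means |b| <= a <= c, with b >= 0 whenever |b| = a or a = c, and primitive means gcd(a, b, c) = 1.
Reduced forces 3a^2 <= |D| = 5108, so 1 <= a <= 41; b must have the parity of D, and c = (b^2 - D)/(4a) must be an integer >= a.
Enumerate a = 1..41, b in [-a, a]:
  a=1: (1, 0, 1277)  [1]
  a=2: (2, 2, 639)  [1]
  a=3: (3, -2, 426), (3, 2, 426)  [2]
  a=4..5: none
  a=6: (6, -2, 213), (6, 2, 213)  [2]
  a=7: (7, -4, 183), (7, 4, 183)  [2]
  a=8: none
  a=9: (9, -2, 142), (9, 2, 142)  [2]
  a=10..12: none
  a=13: (13, -12, 101), (13, 12, 101)  [2]
  a=14: (14, -10, 93), (14, 10, 93)  [2]
  a=15..16: none
  a=17: (17, -14, 78), (17, 14, 78)  [2]
  a=18: (18, -2, 71), (18, 2, 71)  [2]
  a=19..20: none
  a=21: (21, -10, 62), (21, -4, 61), (21, 4, 61), (21, 10, 62)  [4]
  a=22..25: none
  a=26: (26, -14, 51), (26, 14, 51)  [2]
  a=27: (27, -20, 51), (27, 20, 51)  [2]
  a=28: none
  a=29: (29, -24, 49), (29, 24, 49)  [2]
  a=30: none
  a=31: (31, -10, 42), (31, 10, 42)  [2]
  a=32..33: none
  a=34: (34, -14, 39), (34, 14, 39)  [2]
  a=35..38: none
  a=39: (39, -38, 42), (39, 38, 42)  [2]
  a=40..41: none
Total reduced forms: 1 + 1 + 2 + 2 + 2 + 2 + 2 + 2 + 2 + 2 + 4 + 2 + 2 + 2 + 2 + 2 + 2 = 34
h = 34

34


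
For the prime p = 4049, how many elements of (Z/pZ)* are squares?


For prime p, the number of non-zero quadratic residues is (p-1)/2.
= (4049-1)/2
= 2024

2024


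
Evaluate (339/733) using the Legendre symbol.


p = 733 is prime, so compute (339/733) with the reciprocity algorithm (Jacobi-symbol steps: pull out 2s via (2/n), flip via reciprocity, reduce):
  reciprocity: (339/733) -> +(733/339)
  reduce: (55/339)
  reciprocity: (55/339) -> -(339/55)
  reduce: (9/55)
  reciprocity: (9/55) -> +(55/9)
  reduce: (1/9)
  (1/9) = 1
Product of signs = -1
(339/733) = -1

-1


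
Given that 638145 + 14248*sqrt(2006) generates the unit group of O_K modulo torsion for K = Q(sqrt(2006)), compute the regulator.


epsilon = 638145 + 14248*sqrt(2006)
= 1.2763e+06
R = ln(1.2763e+06)
= 14.0595

14.0595


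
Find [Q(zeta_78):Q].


The degree equals Euler's totient phi(78).
78 = 2 * 3 * 13
phi(78) = 24

24


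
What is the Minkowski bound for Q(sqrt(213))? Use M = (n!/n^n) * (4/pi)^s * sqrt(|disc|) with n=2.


d = 213, d mod 4 = 1, so disc(K) = d = 213; |disc(K)| = 213
Real quadratic field, so n = 2, s = r2 = 0, r1 = 2
M = (n!/n^n) * (4/pi)^s * sqrt(|disc(K)|) = (2!/2^2) * (4/pi)^0 * sqrt(213)
= 0.5 * 1.000000 * 14.594520
= 7.2973

7.2973


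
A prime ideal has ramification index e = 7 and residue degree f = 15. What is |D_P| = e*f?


|D_P| = e * f
= 7 * 15
= 105

105


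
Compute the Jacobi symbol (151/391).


Compute (151/391) via quadratic reciprocity:
  reciprocity: (151/391) -> -(391/151)
  reduce: (89/151)
  reciprocity: (89/151) -> +(151/89)
  reduce: (62/89)
  pull out 2: (2/89) = +1  (since 89 mod 8 = 1)
  reciprocity: (31/89) -> +(89/31)
  reduce: (27/31)
  reciprocity: (27/31) -> -(31/27)
  reduce: (4/27)
  pull out 2: (2/27) = -1  (since 27 mod 8 = 3)
  pull out 2: (2/27) = -1  (since 27 mod 8 = 3)
  (1/27) = 1
Product of signs = 1

1


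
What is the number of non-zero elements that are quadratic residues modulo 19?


For prime p, the number of non-zero quadratic residues is (p-1)/2.
= (19-1)/2
= 9

9


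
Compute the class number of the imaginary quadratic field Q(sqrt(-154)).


K = Q(sqrt(-154)). d mod 4 = 2, so D = disc(K) = 4d = -616
h(K) equals the number of primitive reduced positive-definite forms (a, b, c) = a*x^2 + b*x*y + c*y^2 with b^2 - 4ac = D,
where reduced means |b| <= a <= c, with b >= 0 whenever |b| = a or a = c, and primitive means gcd(a, b, c) = 1.
Reduced forces 3a^2 <= |D| = 616, so 1 <= a <= 14; b must have the parity of D, and c = (b^2 - D)/(4a) must be an integer >= a.
Enumerate a = 1..14, b in [-a, a]:
  a=1: (1, 0, 154)  [1]
  a=2: (2, 0, 77)  [1]
  a=3..4: none
  a=5: (5, -2, 31), (5, 2, 31)  [2]
  a=6: none
  a=7: (7, 0, 22)  [1]
  a=8..9: none
  a=10: (10, -8, 17), (10, 8, 17)  [2]
  a=11: (11, 0, 14)  [1]
  a=12..14: none
Total reduced forms: 1 + 1 + 2 + 1 + 2 + 1 = 8
h = 8

8


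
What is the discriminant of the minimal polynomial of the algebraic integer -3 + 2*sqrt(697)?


The element -3 + 2*sqrt(697) has minimal polynomial:
x^2 + 6*x - 2779
Discriminant = (6)^2 - 4*(-2779)
= 36 + 11116
= 11152

11152


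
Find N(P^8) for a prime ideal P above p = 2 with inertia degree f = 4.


N(P^a) = p^(a*f)
= 2^(8*4)
= 2^32
= 4294967296

4294967296


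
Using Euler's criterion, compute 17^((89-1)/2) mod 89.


p = 89 is prime and the exponent is (p-1)/2 = 44, so by Euler's criterion 17^44 = (17/89) = +1 or -1 mod 89.
Compute by square-and-multiply:
  44 = 32 + 8 + 4 (binary 101100)
  Repeated squaring mod 89: 17^1 = 17, 17^2 = 22, 17^4 = 39, 17^8 = 8, 17^16 = 64, 17^32 = 2
  17^44 = 17^32 * 17^8 * 17^4 = 2 * 8 * 39 mod 89
    2 * 8 = 16 = 16 mod 89
    16 * 39 = 624 = 1 mod 89
  17^44 = 1 mod 89
Result 1: 17 is a quadratic residue mod 89.
17^44 mod 89 = 1

1


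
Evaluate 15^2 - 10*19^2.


x^2 - d*y^2
= 15^2 - 10*19^2
= 225 - 3610
= -3385

-3385


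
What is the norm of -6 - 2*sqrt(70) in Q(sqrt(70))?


N(a + b*sqrt(d)) = a^2 - d*b^2
= (-6)^2 - (70)*(-2)^2
= 36 - 280
= -244

-244


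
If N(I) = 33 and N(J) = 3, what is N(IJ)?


N(IJ) = N(I) * N(J)
= 33 * 3
= 99

99


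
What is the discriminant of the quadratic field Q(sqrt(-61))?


For K = Q(sqrt(d)) with d squarefree: disc(K) = d if d = 1 mod 4, and disc(K) = 4d if d = 2 or 3 mod 4.
Here d = -61, and d mod 4 = 3.
d = 3 mod 4, not 1 (O_K = Z[sqrt(d)]), so disc(K) = 4d = 4 * (-61) = -244

-244


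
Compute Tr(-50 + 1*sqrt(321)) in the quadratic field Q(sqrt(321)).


Tr(a + b*sqrt(d)) = (a + b*sqrt(d)) + (a - b*sqrt(d)) = 2a
= 2 * (-50)
= -100

-100


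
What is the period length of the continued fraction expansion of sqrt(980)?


Run the CF algorithm for sqrt(980).
a_0 = floor(sqrt(980)) = 31; set m_0=0, q_0=1.
Recurrence: m' = q*a - m,  q' = (d - m'^2)/q,  a' = floor((a_0 + m')/q').
  step 1: m=31, q=19, a=3
  step 2: m=26, q=16, a=3
  step 3: m=22, q=31, a=1
  step 4: m=9, q=29, a=1
  step 5: m=20, q=20, a=2
  step 6: m=20, q=29, a=1
  step 7: m=9, q=31, a=1
  step 8: m=22, q=16, a=3
  step 9: m=26, q=19, a=3
  step 10: m=31, q=1, a=62
a_10 = 2*a_0 = 62, so the period closes here.
sqrt(980) = [31; 3, 3, 1, 1, 2, 1, 1, 3, 3, 62]
Period length = 10

10


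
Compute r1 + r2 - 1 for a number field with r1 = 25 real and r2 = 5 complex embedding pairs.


By Dirichlet's unit theorem:
rank = r1 + r2 - 1
= 25 + 5 - 1
= 29

29


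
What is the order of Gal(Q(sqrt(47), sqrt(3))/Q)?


The 2 square roots of distinct primes are multiplicatively independent over Q,
so [K:Q] = 2^2 and Gal(K/Q) is isomorphic to (Z/2Z)^2.
|Gal| = 2^2 = 4

4


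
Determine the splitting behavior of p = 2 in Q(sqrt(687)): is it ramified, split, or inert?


K = Q(sqrt(687)). Since d mod 4 = 3, disc(K) = 2748.
Check p | disc: 2748 mod 2 = 0.
p divides disc, so p ramifies: (p) = P^2 with e=2, f=1, g=1.
Therefore p is ramified.

ramified


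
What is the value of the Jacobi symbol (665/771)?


Compute (665/771) via quadratic reciprocity:
  reciprocity: (665/771) -> +(771/665)
  reduce: (106/665)
  pull out 2: (2/665) = +1  (since 665 mod 8 = 1)
  reciprocity: (53/665) -> +(665/53)
  reduce: (29/53)
  reciprocity: (29/53) -> +(53/29)
  reduce: (24/29)
  pull out 2: (2/29) = -1  (since 29 mod 8 = 5)
  pull out 2: (2/29) = -1  (since 29 mod 8 = 5)
  pull out 2: (2/29) = -1  (since 29 mod 8 = 5)
  reciprocity: (3/29) -> +(29/3)
  reduce: (2/3)
  pull out 2: (2/3) = -1  (since 3 mod 8 = 3)
  (1/3) = 1
Product of signs = 1

1


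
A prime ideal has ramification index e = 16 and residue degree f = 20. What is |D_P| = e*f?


|D_P| = e * f
= 16 * 20
= 320

320


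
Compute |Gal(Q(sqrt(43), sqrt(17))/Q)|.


The 2 square roots of distinct primes are multiplicatively independent over Q,
so [K:Q] = 2^2 and Gal(K/Q) is isomorphic to (Z/2Z)^2.
|Gal| = 2^2 = 4

4


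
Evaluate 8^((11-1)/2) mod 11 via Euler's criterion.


p = 11 is prime and the exponent is (p-1)/2 = 5, so by Euler's criterion 8^5 = (8/11) = +1 or -1 mod 11.
Compute by square-and-multiply:
  5 = 4 + 1 (binary 101)
  Repeated squaring mod 11: 8^1 = 8, 8^2 = 9, 8^4 = 4
  8^5 = 8^4 * 8^1 = 4 * 8 mod 11
    4 * 8 = 32 = 10 mod 11
  8^5 = 10 mod 11
Result 10 = p - 1 = -1 mod 11: 8 is a quadratic non-residue mod 11. As a residue in [0, p-1] the value is 10.
8^5 mod 11 = 10

10


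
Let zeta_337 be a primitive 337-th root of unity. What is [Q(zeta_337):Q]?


The degree equals Euler's totient phi(337).
337 = 337
phi(337) = 336

336


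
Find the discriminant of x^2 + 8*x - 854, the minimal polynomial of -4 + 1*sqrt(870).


The element -4 + 1*sqrt(870) has minimal polynomial:
x^2 + 8*x - 854
Discriminant = (8)^2 - 4*(-854)
= 64 + 3416
= 3480

3480


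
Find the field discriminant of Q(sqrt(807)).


For K = Q(sqrt(d)) with d squarefree: disc(K) = d if d = 1 mod 4, and disc(K) = 4d if d = 2 or 3 mod 4.
Here d = 807, and d mod 4 = 3.
d = 3 mod 4, not 1 (O_K = Z[sqrt(d)]), so disc(K) = 4d = 4 * (807) = 3228

3228


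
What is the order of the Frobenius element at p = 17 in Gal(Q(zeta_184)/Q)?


The Frobenius at p in Gal(Q(zeta_n)/Q) = (Z/nZ)* is the class of p, so its order is ord_184(17), the smallest k >= 1 with 17^k = 1 mod 184.
n = 184 = 2^3 * 23, phi(184) = 88; the order divides phi(n).
Divisors of 88: 1, 2, 4, 8, 11, 22, 44, 88
Repeated squaring mod 184: 17^1 = 17, 17^2 = 105, 17^4 = 169, 17^8 = 41, 17^16 = 25, 17^32 = 73, 17^64 = 177
Test divisors in increasing order:
  k=1: 17^1 = 17 mod 184
  k=2: 17^2 = 105 mod 184
  k=4: 17^4 = 169 mod 184
  k=8: 17^8 = 41 mod 184
  k=11: 17^11 = 41 * 105 * 17 = 137 mod 184
  k=22: 17^22 = 25 * 169 * 105 = 1 mod 184  <- first divisor giving 1
Order = 22

22


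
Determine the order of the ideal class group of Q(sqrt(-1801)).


K = Q(sqrt(-1801)). d mod 4 = 3, so D = disc(K) = 4d = -7204
h(K) equals the number of primitive reduced positive-definite forms (a, b, c) = a*x^2 + b*x*y + c*y^2 with b^2 - 4ac = D,
where reduced means |b| <= a <= c, with b >= 0 whenever |b| = a or a = c, and primitive means gcd(a, b, c) = 1.
Reduced forces 3a^2 <= |D| = 7204, so 1 <= a <= 49; b must have the parity of D, and c = (b^2 - D)/(4a) must be an integer >= a.
Enumerate a = 1..49, b in [-a, a]:
  a=1: (1, 0, 1801)  [1]
  a=2: (2, 2, 901)  [1]
  a=3..4: none
  a=5: (5, -4, 361), (5, 4, 361)  [2]
  a=6..9: none
  a=10: (10, -6, 181), (10, 6, 181)  [2]
  a=11: (11, -10, 166), (11, 10, 166)  [2]
  a=12..16: none
  a=17: (17, -2, 106), (17, 2, 106)  [2]
  a=18: none
  a=19: (19, -4, 95), (19, 4, 95)  [2]
  a=20..21: none
  a=22: (22, -10, 83), (22, 10, 83)  [2]
  a=23: (23, -8, 79), (23, 8, 79)  [2]
  a=24: none
  a=25: (25, -14, 74), (25, 14, 74)  [2]
  a=26..30: none
  a=31: (31, -22, 62), (31, 22, 62)  [2]
  a=32..33: none
  a=34: (34, -2, 53), (34, 2, 53)  [2]
  a=35..36: none
  a=37: (37, -14, 50), (37, 14, 50)  [2]
  a=38: (38, -34, 55), (38, 34, 55)  [2]
  a=39..45: none
  a=46: (46, -38, 47), (46, 38, 47)  [2]
  a=47..49: none
Total reduced forms: 1 + 1 + 2 + 2 + 2 + 2 + 2 + 2 + 2 + 2 + 2 + 2 + 2 + 2 + 2 = 28
h = 28

28


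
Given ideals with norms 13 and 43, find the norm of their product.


N(IJ) = N(I) * N(J)
= 13 * 43
= 559

559


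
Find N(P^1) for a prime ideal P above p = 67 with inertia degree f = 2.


N(P^a) = p^(a*f)
= 67^(1*2)
= 67^2
= 4489

4489


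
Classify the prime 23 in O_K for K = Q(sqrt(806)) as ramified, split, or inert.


K = Q(sqrt(806)). Since d mod 4 = 2, disc(K) = 3224.
Check p | disc: 3224 mod 23 = 4.
p does not divide disc. Compute Legendre symbol (d/p):
1^((23-1)/2) mod 23 = 1
(d/p) = 1, so p splits: (p) = P*P' with e=1, f=1, g=2.
Therefore p is split.

split


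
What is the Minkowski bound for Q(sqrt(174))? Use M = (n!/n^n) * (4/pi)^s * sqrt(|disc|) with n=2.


d = 174, d mod 4 = 2, so disc(K) = 4d = 696; |disc(K)| = 696
Real quadratic field, so n = 2, s = r2 = 0, r1 = 2
M = (n!/n^n) * (4/pi)^s * sqrt(|disc(K)|) = (2!/2^2) * (4/pi)^0 * sqrt(696)
= 0.5 * 1.000000 * 26.381812
= 13.1909

13.1909


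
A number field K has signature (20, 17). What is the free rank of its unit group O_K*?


By Dirichlet's unit theorem:
rank = r1 + r2 - 1
= 20 + 17 - 1
= 36

36


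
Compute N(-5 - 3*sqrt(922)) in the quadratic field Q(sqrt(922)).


N(a + b*sqrt(d)) = a^2 - d*b^2
= (-5)^2 - (922)*(-3)^2
= 25 - 8298
= -8273

-8273


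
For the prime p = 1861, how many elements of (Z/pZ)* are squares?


For prime p, the number of non-zero quadratic residues is (p-1)/2.
= (1861-1)/2
= 930

930


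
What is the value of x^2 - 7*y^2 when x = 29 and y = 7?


x^2 - d*y^2
= 29^2 - 7*7^2
= 841 - 343
= 498

498


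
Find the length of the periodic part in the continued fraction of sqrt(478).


Run the CF algorithm for sqrt(478).
a_0 = floor(sqrt(478)) = 21; set m_0=0, q_0=1.
Recurrence: m' = q*a - m,  q' = (d - m'^2)/q,  a' = floor((a_0 + m')/q').
  step 1: m=21, q=37, a=1
  step 2: m=16, q=6, a=6
  step 3: m=20, q=13, a=3
  step 4: m=19, q=9, a=4
  step 5: m=17, q=21, a=1
  step 6: m=4, q=22, a=1
  step 7: m=18, q=7, a=5
  step 8: m=17, q=27, a=1
  step 9: m=10, q=14, a=2
  step 10: m=18, q=11, a=3
  step 11: m=15, q=23, a=1
  step 12: m=8, q=18, a=1
  step 13: m=10, q=21, a=1
  step 14: m=11, q=17, a=1
  step 15: m=6, q=26, a=1
  step 16: m=20, q=3, a=13
  step 17: m=19, q=39, a=1
  step 18: m=20, q=2, a=20
  step 19: m=20, q=39, a=1
  step 20: m=19, q=3, a=13
  step 21: m=20, q=26, a=1
  step 22: m=6, q=17, a=1
  step 23: m=11, q=21, a=1
  step 24: m=10, q=18, a=1
  step 25: m=8, q=23, a=1
  step 26: m=15, q=11, a=3
  step 27: m=18, q=14, a=2
  step 28: m=10, q=27, a=1
  step 29: m=17, q=7, a=5
  step 30: m=18, q=22, a=1
  step 31: m=4, q=21, a=1
  step 32: m=17, q=9, a=4
  step 33: m=19, q=13, a=3
  step 34: m=20, q=6, a=6
  step 35: m=16, q=37, a=1
  step 36: m=21, q=1, a=42
a_36 = 2*a_0 = 42, so the period closes here.
sqrt(478) = [21; 1, 6, 3, 4, 1, 1, 5, 1, 2, 3, 1, 1, 1, 1, 1, 13, 1, 20, 1, 13, 1, 1, 1, 1, 1, 3, 2, 1, 5, 1, 1, 4, 3, 6, 1, 42]
Period length = 36

36


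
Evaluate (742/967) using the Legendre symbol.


p = 967 is prime, so compute (742/967) with the reciprocity algorithm (Jacobi-symbol steps: pull out 2s via (2/n), flip via reciprocity, reduce):
  pull out 2: (2/967) = +1  (since 967 mod 8 = 7)
  reciprocity: (371/967) -> -(967/371)
  reduce: (225/371)
  reciprocity: (225/371) -> +(371/225)
  reduce: (146/225)
  pull out 2: (2/225) = +1  (since 225 mod 8 = 1)
  reciprocity: (73/225) -> +(225/73)
  reduce: (6/73)
  pull out 2: (2/73) = +1  (since 73 mod 8 = 1)
  reciprocity: (3/73) -> +(73/3)
  reduce: (1/3)
  (1/3) = 1
Product of signs = -1
(742/967) = -1

-1


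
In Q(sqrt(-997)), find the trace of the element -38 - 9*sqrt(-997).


Tr(a + b*sqrt(d)) = (a + b*sqrt(d)) + (a - b*sqrt(d)) = 2a
= 2 * (-38)
= -76

-76


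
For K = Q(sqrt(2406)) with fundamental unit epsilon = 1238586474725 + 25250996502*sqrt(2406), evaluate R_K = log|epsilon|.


epsilon = 1238586474725 + 25250996502*sqrt(2406)
= 2.4772e+12
R = ln(2.4772e+12)
= 28.5381

28.5381


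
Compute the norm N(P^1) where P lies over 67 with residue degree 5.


N(P^a) = p^(a*f)
= 67^(1*5)
= 67^5
= 1350125107

1350125107


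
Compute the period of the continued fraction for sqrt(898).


Run the CF algorithm for sqrt(898).
a_0 = floor(sqrt(898)) = 29; set m_0=0, q_0=1.
Recurrence: m' = q*a - m,  q' = (d - m'^2)/q,  a' = floor((a_0 + m')/q').
  step 1: m=29, q=57, a=1
  step 2: m=28, q=2, a=28
  step 3: m=28, q=57, a=1
  step 4: m=29, q=1, a=58
a_4 = 2*a_0 = 58, so the period closes here.
sqrt(898) = [29; 1, 28, 1, 58]
Period length = 4

4


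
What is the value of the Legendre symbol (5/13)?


p = 13 is prime, so compute (5/13) with the reciprocity algorithm (Jacobi-symbol steps: pull out 2s via (2/n), flip via reciprocity, reduce):
  reciprocity: (5/13) -> +(13/5)
  reduce: (3/5)
  reciprocity: (3/5) -> +(5/3)
  reduce: (2/3)
  pull out 2: (2/3) = -1  (since 3 mod 8 = 3)
  (1/3) = 1
Product of signs = -1
(5/13) = -1

-1


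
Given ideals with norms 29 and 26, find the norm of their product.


N(IJ) = N(I) * N(J)
= 29 * 26
= 754

754


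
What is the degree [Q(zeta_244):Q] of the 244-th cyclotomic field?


The degree equals Euler's totient phi(244).
244 = 2^2 * 61
phi(244) = 120

120


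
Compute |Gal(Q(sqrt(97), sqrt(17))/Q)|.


The 2 square roots of distinct primes are multiplicatively independent over Q,
so [K:Q] = 2^2 and Gal(K/Q) is isomorphic to (Z/2Z)^2.
|Gal| = 2^2 = 4

4


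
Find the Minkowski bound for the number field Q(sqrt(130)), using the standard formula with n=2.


d = 130, d mod 4 = 2, so disc(K) = 4d = 520; |disc(K)| = 520
Real quadratic field, so n = 2, s = r2 = 0, r1 = 2
M = (n!/n^n) * (4/pi)^s * sqrt(|disc(K)|) = (2!/2^2) * (4/pi)^0 * sqrt(520)
= 0.5 * 1.000000 * 22.803509
= 11.4018

11.4018


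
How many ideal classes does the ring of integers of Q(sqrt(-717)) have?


K = Q(sqrt(-717)). d mod 4 = 3, so D = disc(K) = 4d = -2868
h(K) equals the number of primitive reduced positive-definite forms (a, b, c) = a*x^2 + b*x*y + c*y^2 with b^2 - 4ac = D,
where reduced means |b| <= a <= c, with b >= 0 whenever |b| = a or a = c, and primitive means gcd(a, b, c) = 1.
Reduced forces 3a^2 <= |D| = 2868, so 1 <= a <= 30; b must have the parity of D, and c = (b^2 - D)/(4a) must be an integer >= a.
Enumerate a = 1..30, b in [-a, a]:
  a=1: (1, 0, 717)  [1]
  a=2: (2, 2, 359)  [1]
  a=3: (3, 0, 239)  [1]
  a=4..5: none
  a=6: (6, 6, 121)  [1]
  a=7: (7, -4, 103), (7, 4, 103)  [2]
  a=8..10: none
  a=11: (11, -6, 66), (11, 6, 66)  [2]
  a=12..13: none
  a=14: (14, -10, 53), (14, 10, 53)  [2]
  a=15..18: none
  a=19: (19, -18, 42), (19, 18, 42)  [2]
  a=20: none
  a=21: (21, -18, 38), (21, 18, 38)  [2]
  a=22: (22, -6, 33), (22, 6, 33)  [2]
  a=23..30: none
Total reduced forms: 1 + 1 + 1 + 1 + 2 + 2 + 2 + 2 + 2 + 2 = 16
h = 16

16


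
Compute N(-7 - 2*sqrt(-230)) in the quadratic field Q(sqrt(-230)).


N(a + b*sqrt(d)) = a^2 - d*b^2
= (-7)^2 - (-230)*(-2)^2
= 49 + 920
= 969

969


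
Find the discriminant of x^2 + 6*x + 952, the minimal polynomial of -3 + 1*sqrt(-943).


The element -3 + 1*sqrt(-943) has minimal polynomial:
x^2 + 6*x + 952
Discriminant = (6)^2 - 4*(952)
= 36 - 3808
= -3772

-3772


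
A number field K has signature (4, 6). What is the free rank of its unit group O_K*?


By Dirichlet's unit theorem:
rank = r1 + r2 - 1
= 4 + 6 - 1
= 9

9


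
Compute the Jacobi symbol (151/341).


Compute (151/341) via quadratic reciprocity:
  reciprocity: (151/341) -> +(341/151)
  reduce: (39/151)
  reciprocity: (39/151) -> -(151/39)
  reduce: (34/39)
  pull out 2: (2/39) = +1  (since 39 mod 8 = 7)
  reciprocity: (17/39) -> +(39/17)
  reduce: (5/17)
  reciprocity: (5/17) -> +(17/5)
  reduce: (2/5)
  pull out 2: (2/5) = -1  (since 5 mod 8 = 5)
  (1/5) = 1
Product of signs = 1

1


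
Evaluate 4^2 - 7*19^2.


x^2 - d*y^2
= 4^2 - 7*19^2
= 16 - 2527
= -2511

-2511


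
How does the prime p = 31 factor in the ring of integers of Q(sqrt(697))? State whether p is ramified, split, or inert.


K = Q(sqrt(697)). Since d mod 4 = 1, disc(K) = 697.
Check p | disc: 697 mod 31 = 15.
p does not divide disc. Compute Legendre symbol (d/p):
15^((31-1)/2) mod 31 = -1
(d/p) = -1, so p is inert: (p) stays prime with e=1, f=2, g=1.
Therefore p is inert.

inert


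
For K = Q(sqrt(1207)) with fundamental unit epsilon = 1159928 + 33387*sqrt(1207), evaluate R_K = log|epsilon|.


epsilon = 1159928 + 33387*sqrt(1207)
= 2.3199e+06
R = ln(2.3199e+06)
= 14.6570

14.6570


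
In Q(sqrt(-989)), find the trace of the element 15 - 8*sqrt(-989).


Tr(a + b*sqrt(d)) = (a + b*sqrt(d)) + (a - b*sqrt(d)) = 2a
= 2 * (15)
= 30

30


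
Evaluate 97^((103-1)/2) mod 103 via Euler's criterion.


p = 103 is prime and the exponent is (p-1)/2 = 51, so by Euler's criterion 97^51 = (97/103) = +1 or -1 mod 103.
Compute by square-and-multiply:
  51 = 32 + 16 + 2 + 1 (binary 110011)
  Repeated squaring mod 103: 97^1 = 97, 97^2 = 36, 97^4 = 60, 97^8 = 98, 97^16 = 25, 97^32 = 7
  97^51 = 97^32 * 97^16 * 97^2 * 97^1 = 7 * 25 * 36 * 97 mod 103
    7 * 25 = 175 = 72 mod 103
    72 * 36 = 2592 = 17 mod 103
    17 * 97 = 1649 = 1 mod 103
  97^51 = 1 mod 103
Result 1: 97 is a quadratic residue mod 103.
97^51 mod 103 = 1

1


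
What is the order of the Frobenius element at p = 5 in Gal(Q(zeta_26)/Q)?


The Frobenius at p in Gal(Q(zeta_n)/Q) = (Z/nZ)* is the class of p, so its order is ord_26(5), the smallest k >= 1 with 5^k = 1 mod 26.
n = 26 = 2 * 13, phi(26) = 12; the order divides phi(n).
Divisors of 12: 1, 2, 3, 4, 6, 12
Repeated squaring mod 26: 5^1 = 5, 5^2 = 25, 5^4 = 1, 5^8 = 1
Test divisors in increasing order:
  k=1: 5^1 = 5 mod 26
  k=2: 5^2 = 25 mod 26
  k=3: 5^3 = 25 * 5 = 21 mod 26
  k=4: 5^4 = 1 mod 26  <- first divisor giving 1
Order = 4

4


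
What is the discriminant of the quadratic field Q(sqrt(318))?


For K = Q(sqrt(d)) with d squarefree: disc(K) = d if d = 1 mod 4, and disc(K) = 4d if d = 2 or 3 mod 4.
Here d = 318, and d mod 4 = 2.
d = 2 mod 4, not 1 (O_K = Z[sqrt(d)]), so disc(K) = 4d = 4 * (318) = 1272

1272


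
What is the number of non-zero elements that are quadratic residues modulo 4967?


For prime p, the number of non-zero quadratic residues is (p-1)/2.
= (4967-1)/2
= 2483

2483


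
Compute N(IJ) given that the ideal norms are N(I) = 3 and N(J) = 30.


N(IJ) = N(I) * N(J)
= 3 * 30
= 90

90


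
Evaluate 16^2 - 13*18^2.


x^2 - d*y^2
= 16^2 - 13*18^2
= 256 - 4212
= -3956

-3956


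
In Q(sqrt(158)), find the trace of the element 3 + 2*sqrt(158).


Tr(a + b*sqrt(d)) = (a + b*sqrt(d)) + (a - b*sqrt(d)) = 2a
= 2 * (3)
= 6

6


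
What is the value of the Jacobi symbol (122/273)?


Compute (122/273) via quadratic reciprocity:
  pull out 2: (2/273) = +1  (since 273 mod 8 = 1)
  reciprocity: (61/273) -> +(273/61)
  reduce: (29/61)
  reciprocity: (29/61) -> +(61/29)
  reduce: (3/29)
  reciprocity: (3/29) -> +(29/3)
  reduce: (2/3)
  pull out 2: (2/3) = -1  (since 3 mod 8 = 3)
  (1/3) = 1
Product of signs = -1

-1


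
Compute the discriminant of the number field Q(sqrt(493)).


For K = Q(sqrt(d)) with d squarefree: disc(K) = d if d = 1 mod 4, and disc(K) = 4d if d = 2 or 3 mod 4.
Here d = 493, and d mod 4 = 1.
d = 1 mod 4 (O_K = Z[(1+sqrt(d))/2]), so disc(K) = d = 493

493


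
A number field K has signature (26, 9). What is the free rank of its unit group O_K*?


By Dirichlet's unit theorem:
rank = r1 + r2 - 1
= 26 + 9 - 1
= 34

34


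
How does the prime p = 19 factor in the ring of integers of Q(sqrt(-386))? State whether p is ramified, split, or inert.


K = Q(sqrt(-386)). Since d mod 4 = 2, disc(K) = -1544.
Check p | disc: -1544 mod 19 = 14.
p does not divide disc. Compute Legendre symbol (d/p):
13^((19-1)/2) mod 19 = -1
(d/p) = -1, so p is inert: (p) stays prime with e=1, f=2, g=1.
Therefore p is inert.

inert


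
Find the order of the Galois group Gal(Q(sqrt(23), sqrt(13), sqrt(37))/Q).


The 3 square roots of distinct primes are multiplicatively independent over Q,
so [K:Q] = 2^3 and Gal(K/Q) is isomorphic to (Z/2Z)^3.
|Gal| = 2^3 = 8

8


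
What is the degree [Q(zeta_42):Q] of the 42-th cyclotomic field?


The degree equals Euler's totient phi(42).
42 = 2 * 3 * 7
phi(42) = 12

12


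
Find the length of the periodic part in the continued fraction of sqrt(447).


Run the CF algorithm for sqrt(447).
a_0 = floor(sqrt(447)) = 21; set m_0=0, q_0=1.
Recurrence: m' = q*a - m,  q' = (d - m'^2)/q,  a' = floor((a_0 + m')/q').
  step 1: m=21, q=6, a=7
  step 2: m=21, q=1, a=42
a_2 = 2*a_0 = 42, so the period closes here.
sqrt(447) = [21; 7, 42]
Period length = 2

2


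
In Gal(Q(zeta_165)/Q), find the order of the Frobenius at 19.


The Frobenius at p in Gal(Q(zeta_n)/Q) = (Z/nZ)* is the class of p, so its order is ord_165(19), the smallest k >= 1 with 19^k = 1 mod 165.
n = 165 = 3 * 5 * 11, phi(165) = 80; the order divides phi(n).
Divisors of 80: 1, 2, 4, 5, 8, 10, 16, 20, 40, 80
Repeated squaring mod 165: 19^1 = 19, 19^2 = 31, 19^4 = 136, 19^8 = 16, 19^16 = 91, 19^32 = 31, 19^64 = 136
Test divisors in increasing order:
  k=1: 19^1 = 19 mod 165
  k=2: 19^2 = 31 mod 165
  k=4: 19^4 = 136 mod 165
  k=5: 19^5 = 136 * 19 = 109 mod 165
  k=8: 19^8 = 16 mod 165
  k=10: 19^10 = 16 * 31 = 1 mod 165  <- first divisor giving 1
Order = 10

10


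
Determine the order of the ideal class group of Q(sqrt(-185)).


K = Q(sqrt(-185)). d mod 4 = 3, so D = disc(K) = 4d = -740
h(K) equals the number of primitive reduced positive-definite forms (a, b, c) = a*x^2 + b*x*y + c*y^2 with b^2 - 4ac = D,
where reduced means |b| <= a <= c, with b >= 0 whenever |b| = a or a = c, and primitive means gcd(a, b, c) = 1.
Reduced forces 3a^2 <= |D| = 740, so 1 <= a <= 15; b must have the parity of D, and c = (b^2 - D)/(4a) must be an integer >= a.
Enumerate a = 1..15, b in [-a, a]:
  a=1: (1, 0, 185)  [1]
  a=2: (2, 2, 93)  [1]
  a=3: (3, -2, 62), (3, 2, 62)  [2]
  a=4: none
  a=5: (5, 0, 37)  [1]
  a=6: (6, -2, 31), (6, 2, 31)  [2]
  a=7: (7, -4, 27), (7, 4, 27)  [2]
  a=8: none
  a=9: (9, -4, 21), (9, 4, 21)  [2]
  a=10: (10, 10, 21)  [1]
  a=11..12: none
  a=13: (13, -12, 17), (13, 12, 17)  [2]
  a=14: (14, -10, 15), (14, 10, 15)  [2]
  a=15: none
Total reduced forms: 1 + 1 + 2 + 1 + 2 + 2 + 2 + 1 + 2 + 2 = 16
h = 16

16


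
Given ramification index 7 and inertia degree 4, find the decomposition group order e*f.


|D_P| = e * f
= 7 * 4
= 28

28


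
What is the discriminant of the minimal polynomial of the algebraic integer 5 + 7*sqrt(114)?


The element 5 + 7*sqrt(114) has minimal polynomial:
x^2 - 10*x - 5561
Discriminant = (-10)^2 - 4*(-5561)
= 100 + 22244
= 22344

22344


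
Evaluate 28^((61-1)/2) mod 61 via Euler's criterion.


p = 61 is prime and the exponent is (p-1)/2 = 30, so by Euler's criterion 28^30 = (28/61) = +1 or -1 mod 61.
Compute by square-and-multiply:
  30 = 16 + 8 + 4 + 2 (binary 11110)
  Repeated squaring mod 61: 28^1 = 28, 28^2 = 52, 28^4 = 20, 28^8 = 34, 28^16 = 58
  28^30 = 28^16 * 28^8 * 28^4 * 28^2 = 58 * 34 * 20 * 52 mod 61
    58 * 34 = 1972 = 20 mod 61
    20 * 20 = 400 = 34 mod 61
    34 * 52 = 1768 = 60 mod 61
  28^30 = 60 mod 61
Result 60 = p - 1 = -1 mod 61: 28 is a quadratic non-residue mod 61. As a residue in [0, p-1] the value is 60.
28^30 mod 61 = 60

60


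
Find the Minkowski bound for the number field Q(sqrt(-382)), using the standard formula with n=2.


d = -382, d mod 4 = 2, so disc(K) = 4d = -1528; |disc(K)| = 1528
Imaginary quadratic field, so n = 2, s = r2 = 1, r1 = 0
M = (n!/n^n) * (4/pi)^s * sqrt(|disc(K)|) = (2!/2^2) * (4/pi)^1 * sqrt(1528)
= 0.5 * 1.273240 * 39.089641
= 24.8852

24.8852
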